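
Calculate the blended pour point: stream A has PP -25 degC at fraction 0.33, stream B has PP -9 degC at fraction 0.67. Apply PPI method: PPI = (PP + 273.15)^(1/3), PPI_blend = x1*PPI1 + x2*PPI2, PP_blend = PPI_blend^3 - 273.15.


PPI_1 = (-25 + 273.15)^(1/3) = 6.284028
PPI_2 = (-9 + 273.15)^(1/3) = 6.416283
PPI_blend = 0.33 * 6.284028 + 0.67 * 6.416283 = 6.372639
PP_blend = 6.372639^3 - 273.15 = 258.7962 - 273.15 = -14.35

-14.35 degC


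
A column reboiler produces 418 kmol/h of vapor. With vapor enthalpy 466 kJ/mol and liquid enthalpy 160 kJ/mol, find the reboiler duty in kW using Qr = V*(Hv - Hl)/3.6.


Qr = 418 * (466 - 160) / 3.6 = 418 * 306 / 3.6 = 35530

35530 kW


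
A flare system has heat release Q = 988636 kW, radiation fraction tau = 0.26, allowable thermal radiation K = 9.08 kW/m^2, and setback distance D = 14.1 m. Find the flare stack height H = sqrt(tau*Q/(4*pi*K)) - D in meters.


tau*Q/(4*pi*K) = 0.26 * 988636 / (4 * pi * 9.08) = 2252.76
sqrt(2252.76) = 47.4632
H = 47.4632 - 14.1 = 33.36

33.36 m


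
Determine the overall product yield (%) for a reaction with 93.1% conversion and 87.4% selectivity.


Overall yield = conversion (%) * selectivity (%) / 100
Conversion = 93.1%, Selectivity = 87.4%
Y = 93.1 * 87.4 / 100
= 81.3694 %

81.3694 %


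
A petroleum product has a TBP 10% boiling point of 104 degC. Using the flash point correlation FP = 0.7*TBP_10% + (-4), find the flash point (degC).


FP = 0.7 * 104 + (-4) = 68.8

68.8 degC


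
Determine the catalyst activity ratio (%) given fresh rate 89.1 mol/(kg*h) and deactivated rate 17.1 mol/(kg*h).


Activity (%) = (rate_used / rate_fresh) * 100
rate_used = 17.1, rate_fresh = 89.1
= (17.1 / 89.1) * 100
= 0.1919 * 100 = 19.19

19.19 %


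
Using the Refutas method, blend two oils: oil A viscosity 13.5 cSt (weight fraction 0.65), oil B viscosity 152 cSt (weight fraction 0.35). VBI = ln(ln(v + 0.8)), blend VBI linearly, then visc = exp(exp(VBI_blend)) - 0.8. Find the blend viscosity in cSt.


Refutas method: VBN_i = 14.534*ln(ln(visc_i + 0.8)) + 10.975, blended linearly by mass fraction; since VBN is linear in VBI_i = ln(ln(visc_i + 0.8)) and the fractions sum to 1, blend VBI directly: visc = exp(exp(VBI_blend)) - 0.8
VBI_1 = ln(ln(13.5 + 0.8)) = 0.978424
VBI_2 = ln(ln(152 + 0.8)) = 1.61525
VBI_blend = 0.65 * 0.978424 + 0.35 * 1.61525 = 1.20131
visc_blend = exp(exp(1.20131)) - 0.8 = 26.98

26.98 cSt


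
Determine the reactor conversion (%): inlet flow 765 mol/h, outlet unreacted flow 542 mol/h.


X = (F_in - F_out) / F_in * 100
Moles reacted = 765 - 542 = 223
X = 223 / 765 * 100
= 0.2915 * 100
= 29.15 %

29.15 %


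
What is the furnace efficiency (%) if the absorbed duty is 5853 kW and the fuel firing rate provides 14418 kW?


Furnace efficiency = Q_absorbed / Q_fuel * 100
= 5853 / 14418 * 100 = 40.60

40.60 %


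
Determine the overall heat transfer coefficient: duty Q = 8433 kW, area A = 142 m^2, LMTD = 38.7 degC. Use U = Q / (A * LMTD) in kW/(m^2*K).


From Q = U*A*LMTD, U = Q / (A * LMTD)
U = 8433 / (142 * 38.7) = 8433 / 5495.4 = 1.535

1.535 kW/(m^2*K)


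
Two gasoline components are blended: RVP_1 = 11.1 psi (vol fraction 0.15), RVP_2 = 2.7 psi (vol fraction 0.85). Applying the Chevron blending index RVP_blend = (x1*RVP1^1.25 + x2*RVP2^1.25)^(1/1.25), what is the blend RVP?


Chevron index: RVP_blend = (sum xi*RVPi^1.25)^(1/1.25)
RVP^1.25 terms: 0.15 * 11.1^1.25 + 0.85 * 2.7^1.25 = 5.98097
RVP_blend = 5.98097^(1/1.25) = 4.182

4.182 psi


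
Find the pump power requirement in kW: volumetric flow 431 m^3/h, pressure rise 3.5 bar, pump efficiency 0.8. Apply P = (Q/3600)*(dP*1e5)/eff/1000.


Q = 431 / 3600 = 0.119722 m^3/s
P = 0.119722 * (3.5 * 1e5) / 0.8 / 1000 = 52.38

52.38 kW


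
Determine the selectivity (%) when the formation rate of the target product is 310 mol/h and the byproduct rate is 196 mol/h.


Selectivity = desired / (desired + undesired) * 100
Total products = 310 + 196 = 506 mol/h
S = 310 / 506 * 100
= 0.6126 * 100
= 61.26 %

61.26 %


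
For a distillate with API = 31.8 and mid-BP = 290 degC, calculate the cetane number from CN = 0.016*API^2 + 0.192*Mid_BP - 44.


CN = 0.016 * 31.8^2 + 0.192 * 290 - 44
CN = 16.17984 + 55.68 - 44 = 27.85984

27.85984


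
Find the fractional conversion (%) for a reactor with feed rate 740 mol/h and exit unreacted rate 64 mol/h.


X = (F_in - F_out) / F_in * 100
Moles reacted = 740 - 64 = 676
X = 676 / 740 * 100
= 0.9135 * 100
= 91.35 %

91.35 %


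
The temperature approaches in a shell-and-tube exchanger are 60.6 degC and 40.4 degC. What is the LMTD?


LMTD = (dT1 - dT2) / ln(dT1/dT2)
= (60.6 - 40.4) / ln(60.6 / 40.4) = 20.2 / 0.405465 = 49.82

49.82 degC


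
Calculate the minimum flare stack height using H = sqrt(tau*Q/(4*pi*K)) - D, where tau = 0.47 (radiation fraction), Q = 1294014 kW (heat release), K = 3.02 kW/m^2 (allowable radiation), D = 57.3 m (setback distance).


tau*Q/(4*pi*K) = 0.47 * 1294014 / (4 * pi * 3.02) = 16025.8
sqrt(16025.8) = 126.593
H = 126.593 - 57.3 = 69.29

69.29 m


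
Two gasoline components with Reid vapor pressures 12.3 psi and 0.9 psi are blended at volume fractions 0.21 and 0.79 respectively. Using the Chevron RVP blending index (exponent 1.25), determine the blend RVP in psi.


Chevron index: RVP_blend = (sum xi*RVPi^1.25)^(1/1.25)
RVP^1.25 terms: 0.21 * 12.3^1.25 + 0.79 * 0.9^1.25 = 5.52979
RVP_blend = 5.52979^(1/1.25) = 3.928

3.928 psi


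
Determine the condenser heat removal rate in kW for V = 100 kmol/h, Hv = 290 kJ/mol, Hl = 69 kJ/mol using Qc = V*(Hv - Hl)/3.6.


Qc = 100 * (290 - 69) / 3.6 = 100 * 221 / 3.6 = 6139

6139 kW


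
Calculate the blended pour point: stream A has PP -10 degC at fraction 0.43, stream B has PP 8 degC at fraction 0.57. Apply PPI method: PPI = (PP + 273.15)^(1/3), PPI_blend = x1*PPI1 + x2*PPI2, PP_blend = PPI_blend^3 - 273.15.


PPI_1 = (-10 + 273.15)^(1/3) = 6.408176
PPI_2 = (8 + 273.15)^(1/3) = 6.551077
PPI_blend = 0.43 * 6.408176 + 0.57 * 6.551077 = 6.48963
PP_blend = 6.48963^3 - 273.15 = 273.3127 - 273.15 = 0.16

0.16 degC


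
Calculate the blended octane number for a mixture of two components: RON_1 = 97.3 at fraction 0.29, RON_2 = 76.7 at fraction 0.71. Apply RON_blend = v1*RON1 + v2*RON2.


Linear blending: RON_blend = sum(vi * RONi)
Contribution 1: 0.29 * 97.3 = 28.217
Contribution 2: 0.71 * 76.7 = 54.457
RON_blend = 28.217 + 54.457 = 82.674

82.674


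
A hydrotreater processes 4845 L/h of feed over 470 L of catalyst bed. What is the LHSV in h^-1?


LHSV = volumetric feed rate / catalyst volume
= 4845 L/h / 470 L
= 10.31 h^-1

10.31 h^-1


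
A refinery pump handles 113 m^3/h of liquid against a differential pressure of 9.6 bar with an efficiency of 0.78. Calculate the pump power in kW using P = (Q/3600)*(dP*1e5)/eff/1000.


Q = 113 / 3600 = 0.0313889 m^3/s
P = 0.0313889 * (9.6 * 1e5) / 0.78 / 1000 = 38.63

38.63 kW


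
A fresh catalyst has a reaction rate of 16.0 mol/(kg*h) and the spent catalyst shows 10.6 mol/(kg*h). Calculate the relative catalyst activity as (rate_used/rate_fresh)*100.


Activity (%) = (rate_used / rate_fresh) * 100
rate_used = 10.6, rate_fresh = 16.0
= (10.6 / 16.0) * 100
= 0.6625 * 100 = 66.25

66.25 %


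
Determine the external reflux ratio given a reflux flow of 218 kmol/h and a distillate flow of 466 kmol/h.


Reflux ratio definition: R = L / D (liquid returned / distillate withdrawn)
L = 218 kmol/h, D = 466 kmol/h
R = 218 / 466 = 0.4678

0.4678


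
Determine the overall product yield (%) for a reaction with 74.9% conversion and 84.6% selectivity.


Overall yield = conversion (%) * selectivity (%) / 100
Conversion = 74.9%, Selectivity = 84.6%
Y = 74.9 * 84.6 / 100
= 63.3654 %

63.3654 %


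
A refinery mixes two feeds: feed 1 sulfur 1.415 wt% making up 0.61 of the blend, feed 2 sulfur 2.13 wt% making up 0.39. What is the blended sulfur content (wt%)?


Linear sulfur blending: S_blend = x1*S1 + x2*S2
Contribution 1: 0.61 * 1.415 = 0.86315 wt%
Contribution 2: 0.39 * 2.13 = 0.8307 wt%
S_blend = 0.86315 + 0.8307 = 1.69385

1.69385 wt%


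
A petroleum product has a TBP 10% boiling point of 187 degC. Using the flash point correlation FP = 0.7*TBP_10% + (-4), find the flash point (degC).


FP = 0.7 * 187 + (-4) = 126.9

126.9 degC


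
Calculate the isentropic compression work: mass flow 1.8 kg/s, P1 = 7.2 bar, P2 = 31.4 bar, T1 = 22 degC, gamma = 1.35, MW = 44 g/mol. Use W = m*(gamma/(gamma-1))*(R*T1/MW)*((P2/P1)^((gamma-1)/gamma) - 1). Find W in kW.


Isentropic work: W = m*(gamma/(gamma-1))*(R*T1/MW)*((P2/P1)^((gamma-1)/gamma) - 1)
T1 = 22 + 273.15 = 295.15 K
Pressure ratio = 31.4 / 7.2 = 4.36111
Exponent = (1.35 - 1)/1.35 = 0.259259
(P2/P1)^exp - 1 = 4.36111^0.259259 - 1 = 0.464945
W = 1.8 * 1.35 / 0.35 * 8.314 * 295.15 / 44 * 0.464945 = 180.0

180.0 kW


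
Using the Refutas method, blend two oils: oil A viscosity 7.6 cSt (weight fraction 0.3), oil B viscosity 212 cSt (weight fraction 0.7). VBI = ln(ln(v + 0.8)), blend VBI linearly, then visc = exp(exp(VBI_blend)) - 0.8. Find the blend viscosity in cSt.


Refutas method: VBN_i = 14.534*ln(ln(visc_i + 0.8)) + 10.975, blended linearly by mass fraction; since VBN is linear in VBI_i = ln(ln(visc_i + 0.8)) and the fractions sum to 1, blend VBI directly: visc = exp(exp(VBI_blend)) - 0.8
VBI_1 = ln(ln(7.6 + 0.8)) = 0.755291
VBI_2 = ln(ln(212 + 0.8)) = 1.67903
VBI_blend = 0.3 * 0.755291 + 0.7 * 1.67903 = 1.40191
visc_blend = exp(exp(1.40191)) - 0.8 = 57.35

57.35 cSt


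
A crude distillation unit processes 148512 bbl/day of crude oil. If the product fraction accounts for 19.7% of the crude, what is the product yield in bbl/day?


Crude throughput = 148512 bbl/day
Fraction yield = 19.7%
yield = throughput * fraction / 100
yield = 148512 * 19.7 / 100 = 29256.864

29256.864 bbl/day


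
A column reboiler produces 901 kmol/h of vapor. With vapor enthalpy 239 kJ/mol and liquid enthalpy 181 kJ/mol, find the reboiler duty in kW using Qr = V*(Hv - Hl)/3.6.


Qr = 901 * (239 - 181) / 3.6 = 901 * 58 / 3.6 = 14520

14520 kW


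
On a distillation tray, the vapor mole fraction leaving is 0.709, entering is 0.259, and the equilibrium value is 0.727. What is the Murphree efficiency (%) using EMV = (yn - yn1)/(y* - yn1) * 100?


Murphree vapor efficiency: EMV = (y_n - y_(n-1)) / (y*_n - y_(n-1)) * 100
EMV = (0.709 - 0.259) / (0.727 - 0.259) * 100 = 0.45 / 0.468 * 100 = 96.15

96.15 %


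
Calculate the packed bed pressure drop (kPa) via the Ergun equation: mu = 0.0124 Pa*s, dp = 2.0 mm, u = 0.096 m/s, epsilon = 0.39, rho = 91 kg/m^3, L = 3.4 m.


dp = 2.0 mm = 0.002 m
Viscous term = 150*0.0124*0.096*(1-0.39)^2 / (0.002^2*0.39^3) = 280021
Inertial term = 1.75*91*0.096^2*(1-0.39) / (0.002*0.39^3) = 7546.19
dP/L = 280021 + 7546.19 = 287567 Pa/m
dP = 287567 * 3.4 / 1000 = 977.7 kPa

977.7 kPa


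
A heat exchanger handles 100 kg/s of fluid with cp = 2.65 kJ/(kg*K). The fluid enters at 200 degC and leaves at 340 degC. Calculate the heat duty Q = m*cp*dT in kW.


Q = m_dot * cp * delta_T
delta_T = 340 - 200 = 140 K
Q = 100 * 2.65 * 140
= 265 * 140
= 37100 kW

37100 kW


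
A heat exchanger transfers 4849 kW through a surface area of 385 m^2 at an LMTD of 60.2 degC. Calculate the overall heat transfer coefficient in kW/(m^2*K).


From Q = U*A*LMTD, U = Q / (A * LMTD)
U = 4849 / (385 * 60.2) = 4849 / 23177 = 0.2092

0.2092 kW/(m^2*K)


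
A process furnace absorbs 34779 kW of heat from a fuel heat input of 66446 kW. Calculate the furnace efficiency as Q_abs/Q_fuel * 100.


Furnace efficiency = Q_absorbed / Q_fuel * 100
= 34779 / 66446 * 100 = 52.34

52.34 %


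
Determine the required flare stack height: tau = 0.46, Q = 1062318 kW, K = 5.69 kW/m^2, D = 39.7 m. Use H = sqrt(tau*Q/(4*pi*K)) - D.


tau*Q/(4*pi*K) = 0.46 * 1062318 / (4 * pi * 5.69) = 6834.24
sqrt(6834.24) = 82.6695
H = 82.6695 - 39.7 = 42.97

42.97 m


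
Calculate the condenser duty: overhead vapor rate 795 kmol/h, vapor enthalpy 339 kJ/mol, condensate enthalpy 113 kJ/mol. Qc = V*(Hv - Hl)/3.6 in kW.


Qc = 795 * (339 - 113) / 3.6 = 795 * 226 / 3.6 = 49910

49910 kW


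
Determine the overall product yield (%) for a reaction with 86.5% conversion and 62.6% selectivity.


Overall yield = conversion (%) * selectivity (%) / 100
Conversion = 86.5%, Selectivity = 62.6%
Y = 86.5 * 62.6 / 100
= 54.149 %

54.149 %


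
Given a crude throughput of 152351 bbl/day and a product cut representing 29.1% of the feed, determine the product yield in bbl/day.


Crude throughput = 152351 bbl/day
Fraction yield = 29.1%
yield = throughput * fraction / 100
yield = 152351 * 29.1 / 100 = 44334.141

44334.141 bbl/day


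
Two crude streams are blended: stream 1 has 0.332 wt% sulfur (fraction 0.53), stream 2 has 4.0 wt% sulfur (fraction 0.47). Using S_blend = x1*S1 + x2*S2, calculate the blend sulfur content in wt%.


Linear sulfur blending: S_blend = x1*S1 + x2*S2
Contribution 1: 0.53 * 0.332 = 0.17596 wt%
Contribution 2: 0.47 * 4.0 = 1.88 wt%
S_blend = 0.17596 + 1.88 = 2.05596

2.05596 wt%


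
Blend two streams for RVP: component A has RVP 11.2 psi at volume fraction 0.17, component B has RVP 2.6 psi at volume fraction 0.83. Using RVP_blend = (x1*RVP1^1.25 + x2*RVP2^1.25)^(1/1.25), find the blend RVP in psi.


Chevron index: RVP_blend = (sum xi*RVPi^1.25)^(1/1.25)
RVP^1.25 terms: 0.17 * 11.2^1.25 + 0.83 * 2.6^1.25 = 6.22342
RVP_blend = 6.22342^(1/1.25) = 4.317

4.317 psi


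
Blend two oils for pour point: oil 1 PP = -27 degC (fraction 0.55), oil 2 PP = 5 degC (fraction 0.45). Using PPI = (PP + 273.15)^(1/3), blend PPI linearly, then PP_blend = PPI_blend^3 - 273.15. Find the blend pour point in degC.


PPI_1 = (-27 + 273.15)^(1/3) = 6.2671
PPI_2 = (5 + 273.15)^(1/3) = 6.527693
PPI_blend = 0.55 * 6.2671 + 0.45 * 6.527693 = 6.384367
PP_blend = 6.384367^3 - 273.15 = 260.2277 - 273.15 = -12.92

-12.92 degC


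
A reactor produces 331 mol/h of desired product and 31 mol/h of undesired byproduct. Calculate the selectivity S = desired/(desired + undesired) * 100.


Selectivity = desired / (desired + undesired) * 100
Total products = 331 + 31 = 362 mol/h
S = 331 / 362 * 100
= 0.9144 * 100
= 91.44 %

91.44 %


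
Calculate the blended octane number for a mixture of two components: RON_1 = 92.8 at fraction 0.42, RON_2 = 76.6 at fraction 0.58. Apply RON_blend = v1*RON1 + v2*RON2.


Linear blending: RON_blend = sum(vi * RONi)
Contribution 1: 0.42 * 92.8 = 38.976
Contribution 2: 0.58 * 76.6 = 44.428
RON_blend = 38.976 + 44.428 = 83.404

83.404


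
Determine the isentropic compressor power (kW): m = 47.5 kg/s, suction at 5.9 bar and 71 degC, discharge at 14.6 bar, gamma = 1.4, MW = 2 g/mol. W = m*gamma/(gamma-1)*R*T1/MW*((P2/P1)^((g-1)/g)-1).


Isentropic work: W = m*(gamma/(gamma-1))*(R*T1/MW)*((P2/P1)^((gamma-1)/gamma) - 1)
T1 = 71 + 273.15 = 344.15 K
Pressure ratio = 14.6 / 5.9 = 2.47458
Exponent = (1.4 - 1)/1.4 = 0.285714
(P2/P1)^exp - 1 = 2.47458^0.285714 - 1 = 0.295475
W = 47.5 * 1.4 / 0.4 * 8.314 * 344.15 / 2 * 0.295475 = 70280

70280 kW


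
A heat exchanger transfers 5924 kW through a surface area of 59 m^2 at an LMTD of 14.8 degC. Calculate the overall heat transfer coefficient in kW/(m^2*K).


From Q = U*A*LMTD, U = Q / (A * LMTD)
U = 5924 / (59 * 14.8) = 5924 / 873.2 = 6.784

6.784 kW/(m^2*K)


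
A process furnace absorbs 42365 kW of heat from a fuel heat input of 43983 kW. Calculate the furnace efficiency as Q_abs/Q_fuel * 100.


Furnace efficiency = Q_absorbed / Q_fuel * 100
= 42365 / 43983 * 100 = 96.32

96.32 %


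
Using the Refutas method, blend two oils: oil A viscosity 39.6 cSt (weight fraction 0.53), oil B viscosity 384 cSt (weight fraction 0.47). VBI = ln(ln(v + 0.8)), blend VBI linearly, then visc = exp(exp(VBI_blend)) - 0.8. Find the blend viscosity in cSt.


Refutas method: VBN_i = 14.534*ln(ln(visc_i + 0.8)) + 10.975, blended linearly by mass fraction; since VBN is linear in VBI_i = ln(ln(visc_i + 0.8)) and the fractions sum to 1, blend VBI directly: visc = exp(exp(VBI_blend)) - 0.8
VBI_1 = ln(ln(39.6 + 0.8)) = 1.30802
VBI_2 = ln(ln(384 + 0.8)) = 1.78385
VBI_blend = 0.53 * 1.30802 + 0.47 * 1.78385 = 1.53166
visc_blend = exp(exp(1.53166)) - 0.8 = 101.3

101.3 cSt


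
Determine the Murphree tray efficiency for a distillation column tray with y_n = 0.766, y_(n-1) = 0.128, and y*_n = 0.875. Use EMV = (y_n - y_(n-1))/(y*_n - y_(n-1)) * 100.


Murphree vapor efficiency: EMV = (y_n - y_(n-1)) / (y*_n - y_(n-1)) * 100
EMV = (0.766 - 0.128) / (0.875 - 0.128) * 100 = 0.638 / 0.747 * 100 = 85.41

85.41 %


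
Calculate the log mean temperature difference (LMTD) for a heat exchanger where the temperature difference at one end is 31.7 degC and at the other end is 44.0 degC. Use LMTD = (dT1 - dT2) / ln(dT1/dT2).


LMTD = (dT1 - dT2) / ln(dT1/dT2)
= (31.7 - 44.0) / ln(31.7 / 44.0) = -12.3 / -0.327873 = 37.51

37.51 degC


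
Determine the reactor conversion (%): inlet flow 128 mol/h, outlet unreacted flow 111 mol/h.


X = (F_in - F_out) / F_in * 100
Moles reacted = 128 - 111 = 17
X = 17 / 128 * 100
= 0.1328 * 100
= 13.28 %

13.28 %


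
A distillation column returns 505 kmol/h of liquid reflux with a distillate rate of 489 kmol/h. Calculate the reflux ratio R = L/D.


Reflux ratio definition: R = L / D (liquid returned / distillate withdrawn)
L = 505 kmol/h, D = 489 kmol/h
R = 505 / 489 = 1.033

1.033


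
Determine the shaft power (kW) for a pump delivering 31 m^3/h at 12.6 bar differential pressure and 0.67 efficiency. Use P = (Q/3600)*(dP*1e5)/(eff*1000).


Q = 31 / 3600 = 0.00861111 m^3/s
P = 0.00861111 * (12.6 * 1e5) / 0.67 / 1000 = 16.19

16.19 kW


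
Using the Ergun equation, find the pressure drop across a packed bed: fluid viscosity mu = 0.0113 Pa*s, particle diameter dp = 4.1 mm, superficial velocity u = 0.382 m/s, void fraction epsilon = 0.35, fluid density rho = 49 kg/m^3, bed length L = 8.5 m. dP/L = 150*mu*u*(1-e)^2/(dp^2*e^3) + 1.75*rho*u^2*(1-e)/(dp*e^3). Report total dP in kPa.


dp = 4.1 mm = 0.0041 m
Viscous term = 150*0.0113*0.382*(1-0.35)^2 / (0.0041^2*0.35^3) = 379567
Inertial term = 1.75*49*0.382^2*(1-0.35) / (0.0041*0.35^3) = 46268.6
dP/L = 379567 + 46268.6 = 425836 Pa/m
dP = 425836 * 8.5 / 1000 = 3620 kPa

3620 kPa


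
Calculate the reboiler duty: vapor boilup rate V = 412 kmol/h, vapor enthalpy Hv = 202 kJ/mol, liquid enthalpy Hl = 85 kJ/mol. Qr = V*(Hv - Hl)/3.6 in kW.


Qr = 412 * (202 - 85) / 3.6 = 412 * 117 / 3.6 = 13390

13390 kW


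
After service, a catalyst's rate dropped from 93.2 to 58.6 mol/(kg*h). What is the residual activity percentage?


Activity (%) = (rate_used / rate_fresh) * 100
rate_used = 58.6, rate_fresh = 93.2
= (58.6 / 93.2) * 100
= 0.6288 * 100 = 62.88

62.88 %


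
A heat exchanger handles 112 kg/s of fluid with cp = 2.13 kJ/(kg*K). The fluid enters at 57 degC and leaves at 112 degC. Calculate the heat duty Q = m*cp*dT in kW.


Q = m_dot * cp * delta_T
delta_T = 112 - 57 = 55 K
Q = 112 * 2.13 * 55
= 238.56 * 55
= 13120.8 kW

13120.8 kW


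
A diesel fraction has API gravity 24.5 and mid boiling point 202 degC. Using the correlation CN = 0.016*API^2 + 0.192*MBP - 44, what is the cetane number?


CN = 0.016 * 24.5^2 + 0.192 * 202 - 44
CN = 9.604 + 38.784 - 44 = 4.388

4.388


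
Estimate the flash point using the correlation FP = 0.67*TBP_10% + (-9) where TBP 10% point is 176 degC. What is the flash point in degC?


FP = 0.67 * 176 + (-9) = 108.92

108.92 degC


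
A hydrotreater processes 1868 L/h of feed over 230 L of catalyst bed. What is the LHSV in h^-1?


LHSV = volumetric feed rate / catalyst volume
= 1868 L/h / 230 L
= 8.122 h^-1

8.122 h^-1


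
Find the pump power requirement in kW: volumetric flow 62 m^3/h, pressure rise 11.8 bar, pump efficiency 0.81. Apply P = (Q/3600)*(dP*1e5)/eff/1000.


Q = 62 / 3600 = 0.0172222 m^3/s
P = 0.0172222 * (11.8 * 1e5) / 0.81 / 1000 = 25.09

25.09 kW


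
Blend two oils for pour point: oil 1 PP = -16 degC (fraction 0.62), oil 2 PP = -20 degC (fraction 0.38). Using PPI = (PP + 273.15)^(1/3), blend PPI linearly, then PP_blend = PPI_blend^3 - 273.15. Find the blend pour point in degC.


PPI_1 = (-16 + 273.15)^(1/3) = 6.359098
PPI_2 = (-20 + 273.15)^(1/3) = 6.325953
PPI_blend = 0.62 * 6.359098 + 0.38 * 6.325953 = 6.346503
PP_blend = 6.346503^3 - 273.15 = 255.6251 - 273.15 = -17.52

-17.52 degC


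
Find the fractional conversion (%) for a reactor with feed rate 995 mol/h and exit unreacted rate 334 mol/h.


X = (F_in - F_out) / F_in * 100
Moles reacted = 995 - 334 = 661
X = 661 / 995 * 100
= 0.6643 * 100
= 66.43 %

66.43 %


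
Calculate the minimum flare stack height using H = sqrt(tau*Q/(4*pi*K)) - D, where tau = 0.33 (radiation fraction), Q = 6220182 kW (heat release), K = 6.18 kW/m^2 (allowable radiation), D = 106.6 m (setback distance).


tau*Q/(4*pi*K) = 0.33 * 6220182 / (4 * pi * 6.18) = 26431.3
sqrt(26431.3) = 162.577
H = 162.577 - 106.6 = 55.98

55.98 m


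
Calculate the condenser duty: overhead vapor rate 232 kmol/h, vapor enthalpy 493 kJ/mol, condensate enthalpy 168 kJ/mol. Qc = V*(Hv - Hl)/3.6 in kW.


Qc = 232 * (493 - 168) / 3.6 = 232 * 325 / 3.6 = 20940

20940 kW


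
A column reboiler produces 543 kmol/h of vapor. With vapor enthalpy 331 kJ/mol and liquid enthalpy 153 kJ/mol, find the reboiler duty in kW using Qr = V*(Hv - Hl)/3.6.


Qr = 543 * (331 - 153) / 3.6 = 543 * 178 / 3.6 = 26850

26850 kW


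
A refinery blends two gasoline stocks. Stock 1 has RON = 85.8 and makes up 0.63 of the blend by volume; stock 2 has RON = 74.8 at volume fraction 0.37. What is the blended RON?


Linear blending: RON_blend = sum(vi * RONi)
Contribution 1: 0.63 * 85.8 = 54.054
Contribution 2: 0.37 * 74.8 = 27.676
RON_blend = 54.054 + 27.676 = 81.73

81.73


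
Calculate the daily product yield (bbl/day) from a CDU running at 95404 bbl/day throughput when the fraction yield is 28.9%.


Crude throughput = 95404 bbl/day
Fraction yield = 28.9%
yield = throughput * fraction / 100
yield = 95404 * 28.9 / 100 = 27571.756

27571.756 bbl/day


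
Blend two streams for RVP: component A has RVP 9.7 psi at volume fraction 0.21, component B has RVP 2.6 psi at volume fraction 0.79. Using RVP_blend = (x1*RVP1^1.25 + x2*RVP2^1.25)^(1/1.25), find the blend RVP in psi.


Chevron index: RVP_blend = (sum xi*RVPi^1.25)^(1/1.25)
RVP^1.25 terms: 0.21 * 9.7^1.25 + 0.79 * 2.6^1.25 = 6.20309
RVP_blend = 6.20309^(1/1.25) = 4.306

4.306 psi


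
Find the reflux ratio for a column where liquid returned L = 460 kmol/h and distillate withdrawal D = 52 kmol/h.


Reflux ratio definition: R = L / D (liquid returned / distillate withdrawn)
L = 460 kmol/h, D = 52 kmol/h
R = 460 / 52 = 8.846

8.846


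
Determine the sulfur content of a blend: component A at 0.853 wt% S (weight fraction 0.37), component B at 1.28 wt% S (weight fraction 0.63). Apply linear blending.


Linear sulfur blending: S_blend = x1*S1 + x2*S2
Contribution 1: 0.37 * 0.853 = 0.31561 wt%
Contribution 2: 0.63 * 1.28 = 0.8064 wt%
S_blend = 0.31561 + 0.8064 = 1.12201

1.12201 wt%


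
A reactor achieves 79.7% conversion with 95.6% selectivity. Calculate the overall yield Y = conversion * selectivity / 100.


Overall yield = conversion (%) * selectivity (%) / 100
Conversion = 79.7%, Selectivity = 95.6%
Y = 79.7 * 95.6 / 100
= 76.1932 %

76.1932 %


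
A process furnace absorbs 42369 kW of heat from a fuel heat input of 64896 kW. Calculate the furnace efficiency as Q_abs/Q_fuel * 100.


Furnace efficiency = Q_absorbed / Q_fuel * 100
= 42369 / 64896 * 100 = 65.29

65.29 %


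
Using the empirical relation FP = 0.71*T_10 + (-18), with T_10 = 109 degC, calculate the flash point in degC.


FP = 0.71 * 109 + (-18) = 59.39

59.39 degC


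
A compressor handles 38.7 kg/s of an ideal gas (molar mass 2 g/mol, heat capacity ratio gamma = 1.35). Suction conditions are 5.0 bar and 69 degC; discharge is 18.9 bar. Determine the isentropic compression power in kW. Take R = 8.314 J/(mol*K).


Isentropic work: W = m*(gamma/(gamma-1))*(R*T1/MW)*((P2/P1)^((gamma-1)/gamma) - 1)
T1 = 69 + 273.15 = 342.15 K
Pressure ratio = 18.9 / 5.0 = 3.78
Exponent = (1.35 - 1)/1.35 = 0.259259
(P2/P1)^exp - 1 = 3.78^0.259259 - 1 = 0.411627
W = 38.7 * 1.35 / 0.35 * 8.314 * 342.15 / 2 * 0.411627 = 87390

87390 kW


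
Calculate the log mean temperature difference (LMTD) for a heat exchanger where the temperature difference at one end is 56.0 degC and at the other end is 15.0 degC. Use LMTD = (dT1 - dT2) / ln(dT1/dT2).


LMTD = (dT1 - dT2) / ln(dT1/dT2)
= (56.0 - 15.0) / ln(56.0 / 15.0) = 41 / 1.3173 = 31.12

31.12 degC


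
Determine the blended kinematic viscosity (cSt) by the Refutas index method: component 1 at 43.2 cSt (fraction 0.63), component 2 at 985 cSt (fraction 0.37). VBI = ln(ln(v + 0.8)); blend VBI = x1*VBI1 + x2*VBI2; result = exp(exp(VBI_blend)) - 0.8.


Refutas method: VBN_i = 14.534*ln(ln(visc_i + 0.8)) + 10.975, blended linearly by mass fraction; since VBN is linear in VBI_i = ln(ln(visc_i + 0.8)) and the fractions sum to 1, blend VBI directly: visc = exp(exp(VBI_blend)) - 0.8
VBI_1 = ln(ln(43.2 + 0.8)) = 1.33083
VBI_2 = ln(ln(985 + 0.8)) = 1.93057
VBI_blend = 0.63 * 1.33083 + 0.37 * 1.93057 = 1.55273
visc_blend = exp(exp(1.55273)) - 0.8 = 111.9

111.9 cSt


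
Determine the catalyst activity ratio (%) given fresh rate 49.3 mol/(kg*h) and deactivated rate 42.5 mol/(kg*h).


Activity (%) = (rate_used / rate_fresh) * 100
rate_used = 42.5, rate_fresh = 49.3
= (42.5 / 49.3) * 100
= 0.8621 * 100 = 86.21

86.21 %


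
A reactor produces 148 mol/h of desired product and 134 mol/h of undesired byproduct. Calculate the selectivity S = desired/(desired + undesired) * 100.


Selectivity = desired / (desired + undesired) * 100
Total products = 148 + 134 = 282 mol/h
S = 148 / 282 * 100
= 0.5248 * 100
= 52.48 %

52.48 %


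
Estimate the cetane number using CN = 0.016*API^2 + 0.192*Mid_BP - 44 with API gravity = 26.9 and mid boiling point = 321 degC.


CN = 0.016 * 26.9^2 + 0.192 * 321 - 44
CN = 11.57776 + 61.632 - 44 = 29.20976

29.20976


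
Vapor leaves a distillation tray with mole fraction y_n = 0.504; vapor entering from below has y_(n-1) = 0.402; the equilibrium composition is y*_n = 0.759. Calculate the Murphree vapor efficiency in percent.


Murphree vapor efficiency: EMV = (y_n - y_(n-1)) / (y*_n - y_(n-1)) * 100
EMV = (0.504 - 0.402) / (0.759 - 0.402) * 100 = 0.102 / 0.357 * 100 = 28.57

28.57 %


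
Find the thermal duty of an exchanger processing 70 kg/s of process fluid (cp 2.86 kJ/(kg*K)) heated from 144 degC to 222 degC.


Q = m_dot * cp * delta_T
delta_T = 222 - 144 = 78 K
Q = 70 * 2.86 * 78
= 200.2 * 78
= 15615.6 kW

15615.6 kW


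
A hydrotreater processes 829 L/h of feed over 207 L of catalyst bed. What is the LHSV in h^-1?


LHSV = volumetric feed rate / catalyst volume
= 829 L/h / 207 L
= 4.005 h^-1

4.005 h^-1


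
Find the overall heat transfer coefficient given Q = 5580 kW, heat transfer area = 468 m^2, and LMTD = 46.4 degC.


From Q = U*A*LMTD, U = Q / (A * LMTD)
U = 5580 / (468 * 46.4) = 5580 / 21715.2 = 0.2570

0.2570 kW/(m^2*K)


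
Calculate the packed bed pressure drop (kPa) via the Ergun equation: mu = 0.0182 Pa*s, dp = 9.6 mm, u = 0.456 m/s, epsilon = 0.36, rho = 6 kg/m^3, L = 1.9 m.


dp = 9.6 mm = 0.0096 m
Viscous term = 150*0.0182*0.456*(1-0.36)^2 / (0.0096^2*0.36^3) = 118587
Inertial term = 1.75*6*0.456^2*(1-0.36) / (0.0096*0.36^3) = 3119.75
dP/L = 118587 + 3119.75 = 121707 Pa/m
dP = 121707 * 1.9 / 1000 = 231.2 kPa

231.2 kPa


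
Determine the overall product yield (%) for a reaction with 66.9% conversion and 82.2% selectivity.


Overall yield = conversion (%) * selectivity (%) / 100
Conversion = 66.9%, Selectivity = 82.2%
Y = 66.9 * 82.2 / 100
= 54.9918 %

54.9918 %


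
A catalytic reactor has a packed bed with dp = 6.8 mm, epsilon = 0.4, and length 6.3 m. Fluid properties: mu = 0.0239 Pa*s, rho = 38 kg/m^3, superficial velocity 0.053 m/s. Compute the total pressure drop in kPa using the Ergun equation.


dp = 6.8 mm = 0.0068 m
Viscous term = 150*0.0239*0.053*(1-0.4)^2 / (0.0068^2*0.4^3) = 23113.7
Inertial term = 1.75*38*0.053^2*(1-0.4) / (0.0068*0.4^3) = 257.535
dP/L = 23113.7 + 257.535 = 23371.2 Pa/m
dP = 23371.2 * 6.3 / 1000 = 147.2 kPa

147.2 kPa


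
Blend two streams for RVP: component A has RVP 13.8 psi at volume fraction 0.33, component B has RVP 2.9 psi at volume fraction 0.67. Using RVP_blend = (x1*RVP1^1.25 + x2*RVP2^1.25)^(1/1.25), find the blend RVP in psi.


Chevron index: RVP_blend = (sum xi*RVPi^1.25)^(1/1.25)
RVP^1.25 terms: 0.33 * 13.8^1.25 + 0.67 * 2.9^1.25 = 11.3129
RVP_blend = 11.3129^(1/1.25) = 6.964

6.964 psi


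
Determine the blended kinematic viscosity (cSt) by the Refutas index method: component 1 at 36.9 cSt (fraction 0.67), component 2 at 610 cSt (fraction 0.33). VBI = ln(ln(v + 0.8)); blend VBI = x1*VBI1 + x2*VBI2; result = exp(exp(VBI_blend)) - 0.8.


Refutas method: VBN_i = 14.534*ln(ln(visc_i + 0.8)) + 10.975, blended linearly by mass fraction; since VBN is linear in VBI_i = ln(ln(visc_i + 0.8)) and the fractions sum to 1, blend VBI directly: visc = exp(exp(VBI_blend)) - 0.8
VBI_1 = ln(ln(36.9 + 0.8)) = 1.28914
VBI_2 = ln(ln(610 + 0.8)) = 1.8586
VBI_blend = 0.67 * 1.28914 + 0.33 * 1.8586 = 1.47706
visc_blend = exp(exp(1.47706)) - 0.8 = 79.04

79.04 cSt


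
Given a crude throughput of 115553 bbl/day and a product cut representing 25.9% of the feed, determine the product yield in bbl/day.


Crude throughput = 115553 bbl/day
Fraction yield = 25.9%
yield = throughput * fraction / 100
yield = 115553 * 25.9 / 100 = 29928.227

29928.227 bbl/day


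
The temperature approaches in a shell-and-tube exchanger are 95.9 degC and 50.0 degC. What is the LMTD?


LMTD = (dT1 - dT2) / ln(dT1/dT2)
= (95.9 - 50.0) / ln(95.9 / 50.0) = 45.9 / 0.651283 = 70.48

70.48 degC


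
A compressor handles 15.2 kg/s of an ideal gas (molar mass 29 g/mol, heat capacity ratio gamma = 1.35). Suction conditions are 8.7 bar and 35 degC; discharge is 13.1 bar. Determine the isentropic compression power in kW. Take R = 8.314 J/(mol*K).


Isentropic work: W = m*(gamma/(gamma-1))*(R*T1/MW)*((P2/P1)^((gamma-1)/gamma) - 1)
T1 = 35 + 273.15 = 308.15 K
Pressure ratio = 13.1 / 8.7 = 1.50575
Exponent = (1.35 - 1)/1.35 = 0.259259
(P2/P1)^exp - 1 = 1.50575^0.259259 - 1 = 0.111947
W = 15.2 * 1.35 / 0.35 * 8.314 * 308.15 / 29 * 0.111947 = 579.8

579.8 kW


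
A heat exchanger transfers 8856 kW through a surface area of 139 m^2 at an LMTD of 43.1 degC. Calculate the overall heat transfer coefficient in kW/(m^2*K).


From Q = U*A*LMTD, U = Q / (A * LMTD)
U = 8856 / (139 * 43.1) = 8856 / 5990.9 = 1.478

1.478 kW/(m^2*K)


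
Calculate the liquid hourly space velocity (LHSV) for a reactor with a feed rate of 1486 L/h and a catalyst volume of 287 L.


LHSV = volumetric feed rate / catalyst volume
= 1486 L/h / 287 L
= 5.178 h^-1

5.178 h^-1


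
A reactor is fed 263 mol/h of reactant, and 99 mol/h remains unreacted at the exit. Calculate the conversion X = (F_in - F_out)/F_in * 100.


X = (F_in - F_out) / F_in * 100
Moles reacted = 263 - 99 = 164
X = 164 / 263 * 100
= 0.6236 * 100
= 62.36 %

62.36 %


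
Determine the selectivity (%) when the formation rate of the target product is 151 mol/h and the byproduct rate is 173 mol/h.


Selectivity = desired / (desired + undesired) * 100
Total products = 151 + 173 = 324 mol/h
S = 151 / 324 * 100
= 0.4660 * 100
= 46.60 %

46.60 %


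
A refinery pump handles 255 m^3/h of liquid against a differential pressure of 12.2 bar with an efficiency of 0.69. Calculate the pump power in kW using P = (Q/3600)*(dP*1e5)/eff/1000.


Q = 255 / 3600 = 0.0708333 m^3/s
P = 0.0708333 * (12.2 * 1e5) / 0.69 / 1000 = 125.2

125.2 kW


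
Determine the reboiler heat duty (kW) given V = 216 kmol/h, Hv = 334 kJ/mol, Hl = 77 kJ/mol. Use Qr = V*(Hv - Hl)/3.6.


Qr = 216 * (334 - 77) / 3.6 = 216 * 257 / 3.6 = 15420

15420 kW


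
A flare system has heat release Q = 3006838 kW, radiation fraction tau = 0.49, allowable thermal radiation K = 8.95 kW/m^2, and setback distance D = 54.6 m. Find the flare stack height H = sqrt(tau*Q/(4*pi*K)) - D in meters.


tau*Q/(4*pi*K) = 0.49 * 3006838 / (4 * pi * 8.95) = 13100.1
sqrt(13100.1) = 114.456
H = 114.456 - 54.6 = 59.86

59.86 m


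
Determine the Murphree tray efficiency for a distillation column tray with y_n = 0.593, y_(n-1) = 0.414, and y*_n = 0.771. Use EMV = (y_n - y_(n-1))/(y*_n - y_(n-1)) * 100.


Murphree vapor efficiency: EMV = (y_n - y_(n-1)) / (y*_n - y_(n-1)) * 100
EMV = (0.593 - 0.414) / (0.771 - 0.414) * 100 = 0.179 / 0.357 * 100 = 50.14

50.14 %


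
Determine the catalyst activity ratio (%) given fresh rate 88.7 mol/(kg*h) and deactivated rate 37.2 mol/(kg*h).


Activity (%) = (rate_used / rate_fresh) * 100
rate_used = 37.2, rate_fresh = 88.7
= (37.2 / 88.7) * 100
= 0.4194 * 100 = 41.94

41.94 %


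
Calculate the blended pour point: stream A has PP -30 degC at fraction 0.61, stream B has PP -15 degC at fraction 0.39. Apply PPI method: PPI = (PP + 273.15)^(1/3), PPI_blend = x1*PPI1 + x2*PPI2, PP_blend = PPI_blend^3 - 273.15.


PPI_1 = (-30 + 273.15)^(1/3) = 6.241535
PPI_2 = (-15 + 273.15)^(1/3) = 6.36733
PPI_blend = 0.61 * 6.241535 + 0.39 * 6.36733 = 6.290595
PP_blend = 6.290595^3 - 273.15 = 248.9288 - 273.15 = -24.22

-24.22 degC


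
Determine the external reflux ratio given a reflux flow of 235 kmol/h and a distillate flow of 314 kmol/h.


Reflux ratio definition: R = L / D (liquid returned / distillate withdrawn)
L = 235 kmol/h, D = 314 kmol/h
R = 235 / 314 = 0.7484

0.7484


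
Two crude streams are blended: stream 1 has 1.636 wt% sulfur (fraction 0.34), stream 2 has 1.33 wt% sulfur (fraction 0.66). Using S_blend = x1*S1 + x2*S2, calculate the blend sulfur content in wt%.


Linear sulfur blending: S_blend = x1*S1 + x2*S2
Contribution 1: 0.34 * 1.636 = 0.55624 wt%
Contribution 2: 0.66 * 1.33 = 0.8778 wt%
S_blend = 0.55624 + 0.8778 = 1.43404

1.43404 wt%


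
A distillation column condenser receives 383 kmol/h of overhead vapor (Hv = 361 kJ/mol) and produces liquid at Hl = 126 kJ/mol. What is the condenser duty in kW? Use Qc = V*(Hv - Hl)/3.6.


Qc = 383 * (361 - 126) / 3.6 = 383 * 235 / 3.6 = 25000

25000 kW


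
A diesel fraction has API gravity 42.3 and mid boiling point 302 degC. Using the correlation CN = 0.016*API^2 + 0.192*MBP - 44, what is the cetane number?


CN = 0.016 * 42.3^2 + 0.192 * 302 - 44
CN = 28.62864 + 57.984 - 44 = 42.61264

42.61264


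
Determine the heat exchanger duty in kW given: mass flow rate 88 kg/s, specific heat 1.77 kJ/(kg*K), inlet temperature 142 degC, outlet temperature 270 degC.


Q = m_dot * cp * delta_T
delta_T = 270 - 142 = 128 K
Q = 88 * 1.77 * 128
= 155.76 * 128
= 19937.28 kW

19937.28 kW


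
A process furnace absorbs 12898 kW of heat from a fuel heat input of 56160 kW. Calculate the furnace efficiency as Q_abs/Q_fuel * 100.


Furnace efficiency = Q_absorbed / Q_fuel * 100
= 12898 / 56160 * 100 = 22.97

22.97 %


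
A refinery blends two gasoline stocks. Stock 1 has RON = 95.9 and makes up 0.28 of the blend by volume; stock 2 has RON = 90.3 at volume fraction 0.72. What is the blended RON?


Linear blending: RON_blend = sum(vi * RONi)
Contribution 1: 0.28 * 95.9 = 26.852
Contribution 2: 0.72 * 90.3 = 65.016
RON_blend = 26.852 + 65.016 = 91.868

91.868


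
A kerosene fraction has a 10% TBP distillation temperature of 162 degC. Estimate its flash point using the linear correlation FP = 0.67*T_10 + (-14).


FP = 0.67 * 162 + (-14) = 94.54

94.54 degC


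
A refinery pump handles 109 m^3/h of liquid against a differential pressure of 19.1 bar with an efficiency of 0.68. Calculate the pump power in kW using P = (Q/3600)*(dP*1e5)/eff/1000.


Q = 109 / 3600 = 0.0302778 m^3/s
P = 0.0302778 * (19.1 * 1e5) / 0.68 / 1000 = 85.04

85.04 kW


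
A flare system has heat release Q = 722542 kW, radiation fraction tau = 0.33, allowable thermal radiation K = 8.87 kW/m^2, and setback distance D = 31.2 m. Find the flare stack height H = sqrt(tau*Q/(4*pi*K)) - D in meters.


tau*Q/(4*pi*K) = 0.33 * 722542 / (4 * pi * 8.87) = 2139.16
sqrt(2139.16) = 46.2511
H = 46.2511 - 31.2 = 15.05

15.05 m


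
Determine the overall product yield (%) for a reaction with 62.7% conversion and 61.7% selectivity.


Overall yield = conversion (%) * selectivity (%) / 100
Conversion = 62.7%, Selectivity = 61.7%
Y = 62.7 * 61.7 / 100
= 38.6859 %

38.6859 %


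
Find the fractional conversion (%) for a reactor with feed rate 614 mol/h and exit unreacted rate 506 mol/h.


X = (F_in - F_out) / F_in * 100
Moles reacted = 614 - 506 = 108
X = 108 / 614 * 100
= 0.1759 * 100
= 17.59 %

17.59 %


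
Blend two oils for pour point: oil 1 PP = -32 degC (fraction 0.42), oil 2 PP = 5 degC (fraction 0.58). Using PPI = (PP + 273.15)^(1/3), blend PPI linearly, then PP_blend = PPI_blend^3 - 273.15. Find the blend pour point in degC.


PPI_1 = (-32 + 273.15)^(1/3) = 6.224375
PPI_2 = (5 + 273.15)^(1/3) = 6.527693
PPI_blend = 0.42 * 6.224375 + 0.58 * 6.527693 = 6.400299
PP_blend = 6.400299^3 - 273.15 = 262.1807 - 273.15 = -10.97

-10.97 degC


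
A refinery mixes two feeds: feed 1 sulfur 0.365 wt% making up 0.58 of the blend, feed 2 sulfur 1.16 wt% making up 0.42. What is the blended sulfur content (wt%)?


Linear sulfur blending: S_blend = x1*S1 + x2*S2
Contribution 1: 0.58 * 0.365 = 0.2117 wt%
Contribution 2: 0.42 * 1.16 = 0.4872 wt%
S_blend = 0.2117 + 0.4872 = 0.6989

0.6989 wt%


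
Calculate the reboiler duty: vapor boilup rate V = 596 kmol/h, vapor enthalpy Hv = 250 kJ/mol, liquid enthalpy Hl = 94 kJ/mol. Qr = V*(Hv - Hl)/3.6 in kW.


Qr = 596 * (250 - 94) / 3.6 = 596 * 156 / 3.6 = 25830

25830 kW


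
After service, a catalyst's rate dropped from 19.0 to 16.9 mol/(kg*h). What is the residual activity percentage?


Activity (%) = (rate_used / rate_fresh) * 100
rate_used = 16.9, rate_fresh = 19.0
= (16.9 / 19.0) * 100
= 0.8895 * 100 = 88.95

88.95 %


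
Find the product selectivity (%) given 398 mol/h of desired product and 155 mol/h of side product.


Selectivity = desired / (desired + undesired) * 100
Total products = 398 + 155 = 553 mol/h
S = 398 / 553 * 100
= 0.7197 * 100
= 71.97 %

71.97 %


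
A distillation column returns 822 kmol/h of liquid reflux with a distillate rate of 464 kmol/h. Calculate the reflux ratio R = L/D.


Reflux ratio definition: R = L / D (liquid returned / distillate withdrawn)
L = 822 kmol/h, D = 464 kmol/h
R = 822 / 464 = 1.772

1.772


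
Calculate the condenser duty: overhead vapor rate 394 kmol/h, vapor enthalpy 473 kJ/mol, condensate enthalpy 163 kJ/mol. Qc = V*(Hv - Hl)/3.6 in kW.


Qc = 394 * (473 - 163) / 3.6 = 394 * 310 / 3.6 = 33930

33930 kW


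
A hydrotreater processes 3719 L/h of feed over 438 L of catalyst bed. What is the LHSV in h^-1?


LHSV = volumetric feed rate / catalyst volume
= 3719 L/h / 438 L
= 8.491 h^-1

8.491 h^-1


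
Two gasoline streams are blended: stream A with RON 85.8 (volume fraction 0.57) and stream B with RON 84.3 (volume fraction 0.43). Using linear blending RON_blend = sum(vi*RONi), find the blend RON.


Linear blending: RON_blend = sum(vi * RONi)
Contribution 1: 0.57 * 85.8 = 48.906
Contribution 2: 0.43 * 84.3 = 36.249
RON_blend = 48.906 + 36.249 = 85.155

85.155


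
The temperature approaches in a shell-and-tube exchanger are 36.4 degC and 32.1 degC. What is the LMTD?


LMTD = (dT1 - dT2) / ln(dT1/dT2)
= (36.4 - 32.1) / ln(36.4 / 32.1) = 4.3 / 0.125713 = 34.20

34.20 degC


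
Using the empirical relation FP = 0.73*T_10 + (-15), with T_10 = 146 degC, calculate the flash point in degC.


FP = 0.73 * 146 + (-15) = 91.58

91.58 degC
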